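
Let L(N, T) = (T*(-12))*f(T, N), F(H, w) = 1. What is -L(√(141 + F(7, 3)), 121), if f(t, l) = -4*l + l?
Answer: -4356*√142 ≈ -51908.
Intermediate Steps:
f(t, l) = -3*l
L(N, T) = 36*N*T (L(N, T) = (T*(-12))*(-3*N) = (-12*T)*(-3*N) = 36*N*T)
-L(√(141 + F(7, 3)), 121) = -36*√(141 + 1)*121 = -36*√142*121 = -4356*√142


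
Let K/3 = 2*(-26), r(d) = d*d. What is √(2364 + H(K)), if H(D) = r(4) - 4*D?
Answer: 2*√751 ≈ 54.809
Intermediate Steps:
r(d) = d²
K = -156 (K = 3*(2*(-26)) = 3*(-52) = -156)
H(D) = 16 - 4*D (H(D) = 4² - 4*D = 16 - 4*D)
√(2364 + H(K)) = √(2364 + (16 - 4*(-156))) = √(2364 + (16 + 624)) = √(2364 + 640) = √3004 = 2*√751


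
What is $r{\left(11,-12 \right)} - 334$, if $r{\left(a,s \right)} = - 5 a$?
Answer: $-389$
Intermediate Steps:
$r{\left(11,-12 \right)} - 334 = \left(-5\right) 11 - 334 = -55 - 334 = -389$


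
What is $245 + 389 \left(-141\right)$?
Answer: $-54604$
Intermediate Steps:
$245 + 389 \left(-141\right) = 245 - 54849 = -54604$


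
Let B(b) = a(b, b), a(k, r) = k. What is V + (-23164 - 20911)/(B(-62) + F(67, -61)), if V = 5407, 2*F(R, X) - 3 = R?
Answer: 190064/27 ≈ 7039.4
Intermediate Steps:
B(b) = b
F(R, X) = 3/2 + R/2
V + (-23164 - 20911)/(B(-62) + F(67, -61)) = 5407 + (-23164 - 20911)/(-62 + (3/2 + (1/2)*67)) = 5407 - 44075/(-62 + (3/2 + 67/2)) = 5407 - 44075/(-62 + 35) = 5407 - 44075/(-27) = 5407 - 44075*(-1/27) = 5407 + 44075/27 = 190064/27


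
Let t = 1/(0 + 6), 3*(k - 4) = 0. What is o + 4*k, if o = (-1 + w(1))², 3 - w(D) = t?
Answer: 697/36 ≈ 19.361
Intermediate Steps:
k = 4 (k = 4 + (⅓)*0 = 4 + 0 = 4)
t = ⅙ (t = 1/6 = ⅙ ≈ 0.16667)
w(D) = 17/6 (w(D) = 3 - 1*⅙ = 3 - ⅙ = 17/6)
o = 121/36 (o = (-1 + 17/6)² = (11/6)² = 121/36 ≈ 3.3611)
o + 4*k = 121/36 + 4*4 = 121/36 + 16 = 697/36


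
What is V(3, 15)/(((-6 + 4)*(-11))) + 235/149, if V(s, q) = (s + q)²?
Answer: 26723/1639 ≈ 16.304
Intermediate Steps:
V(s, q) = (q + s)²
V(3, 15)/(((-6 + 4)*(-11))) + 235/149 = (15 + 3)²/(((-6 + 4)*(-11))) + 235/149 = 18²/((-2*(-11))) + 235*(1/149) = 324/22 + 235/149 = 324*(1/22) + 235/149 = 162/11 + 235/149 = 26723/1639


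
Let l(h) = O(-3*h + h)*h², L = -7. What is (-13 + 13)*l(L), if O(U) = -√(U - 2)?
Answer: 0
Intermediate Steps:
O(U) = -√(-2 + U)
l(h) = -h²*√(-2 - 2*h) (l(h) = (-√(-2 + (-3*h + h)))*h² = (-√(-2 - 2*h))*h² = -h²*√(-2 - 2*h))
(-13 + 13)*l(L) = (-13 + 13)*(-1*(-7)²*√(-2 - 2*(-7))) = 0*(-1*49*√(-2 + 14)) = 0*(-1*49*√12) = 0*(-1*49*2*√3) = 0*(-98*√3) = 0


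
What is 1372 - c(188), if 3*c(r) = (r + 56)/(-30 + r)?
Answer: 325042/237 ≈ 1371.5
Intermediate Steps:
c(r) = (56 + r)/(3*(-30 + r)) (c(r) = ((r + 56)/(-30 + r))/3 = ((56 + r)/(-30 + r))/3 = (56 + r)/(3*(-30 + r)))
1372 - c(188) = 1372 - (56 + 188)/(3*(-30 + 188)) = 1372 - 244/(3*158) = 1372 - 1*122/237 = 1372 - 122/237 = 325042/237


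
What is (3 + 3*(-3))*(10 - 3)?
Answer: -42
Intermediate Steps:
(3 + 3*(-3))*(10 - 3) = (3 - 9)*7 = -6*7 = -42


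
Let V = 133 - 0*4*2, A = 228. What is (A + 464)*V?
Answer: 92036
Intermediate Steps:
V = 133 (V = 133 - 0*2 = 133 - 1*0 = 133 + 0 = 133)
(A + 464)*V = (228 + 464)*133 = 692*133 = 92036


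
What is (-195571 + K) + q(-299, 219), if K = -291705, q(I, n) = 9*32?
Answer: -486988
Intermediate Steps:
q(I, n) = 288
(-195571 + K) + q(-299, 219) = (-195571 - 291705) + 288 = -487276 + 288 = -486988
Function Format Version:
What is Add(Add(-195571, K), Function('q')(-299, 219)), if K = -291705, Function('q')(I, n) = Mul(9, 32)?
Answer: -486988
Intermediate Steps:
Function('q')(I, n) = 288
Add(Add(-195571, K), Function('q')(-299, 219)) = Add(Add(-195571, -291705), 288) = Add(-487276, 288) = -486988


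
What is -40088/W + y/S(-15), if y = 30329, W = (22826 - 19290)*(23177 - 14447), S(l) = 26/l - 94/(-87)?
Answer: -3181734159314/68491215 ≈ -46455.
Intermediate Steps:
S(l) = 94/87 + 26/l (S(l) = 26/l - 94*(-1/87) = 26/l + 94/87 = 94/87 + 26/l)
W = 30869280 (W = 3536*8730 = 30869280)
-40088/W + y/S(-15) = -40088/30869280 + 30329/(94/87 + 26/(-15)) = -40088*1/30869280 + 30329/(94/87 + 26*(-1/15)) = -5011/3858660 + 30329/(94/87 - 26/15) = -5011/3858660 + 30329/(-284/435) = -5011/3858660 + 30329*(-435/284) = -5011/3858660 - 13193115/284 = -3181734159314/68491215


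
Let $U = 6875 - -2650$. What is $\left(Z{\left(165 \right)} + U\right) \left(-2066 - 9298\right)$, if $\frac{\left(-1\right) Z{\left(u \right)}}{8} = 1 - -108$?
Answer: $-98332692$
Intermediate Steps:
$Z{\left(u \right)} = -872$ ($Z{\left(u \right)} = - 8 \left(1 - -108\right) = - 8 \left(1 + 108\right) = \left(-8\right) 109 = -872$)
$U = 9525$ ($U = 6875 + 2650 = 9525$)
$\left(Z{\left(165 \right)} + U\right) \left(-2066 - 9298\right) = \left(-872 + 9525\right) \left(-2066 - 9298\right) = 8653 \left(-11364\right) = -98332692$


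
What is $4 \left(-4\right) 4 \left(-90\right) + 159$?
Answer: $5919$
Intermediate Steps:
$4 \left(-4\right) 4 \left(-90\right) + 159 = \left(-16\right) 4 \left(-90\right) + 159 = \left(-64\right) \left(-90\right) + 159 = 5760 + 159 = 5919$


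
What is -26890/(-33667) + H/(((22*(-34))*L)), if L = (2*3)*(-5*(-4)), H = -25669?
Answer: 3277844623/3021949920 ≈ 1.0847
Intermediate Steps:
L = 120 (L = 6*20 = 120)
-26890/(-33667) + H/(((22*(-34))*L)) = -26890/(-33667) - 25669/((22*(-34))*120) = -26890*(-1/33667) - 25669/((-748*120)) = 26890/33667 - 25669/(-89760) = 26890/33667 - 25669*(-1/89760) = 26890/33667 + 25669/89760 = 3277844623/3021949920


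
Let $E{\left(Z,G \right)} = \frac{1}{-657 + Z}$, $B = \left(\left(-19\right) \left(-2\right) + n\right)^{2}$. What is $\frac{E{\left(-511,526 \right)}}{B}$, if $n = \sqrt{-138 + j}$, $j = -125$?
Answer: $\frac{i}{1168 \left(- 1181 i + 76 \sqrt{263}\right)} \approx -3.4701 \cdot 10^{-7} + 3.6214 \cdot 10^{-7} i$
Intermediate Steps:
$n = i \sqrt{263}$ ($n = \sqrt{-138 - 125} = \sqrt{-263} = i \sqrt{263} \approx 16.217 i$)
$B = \left(38 + i \sqrt{263}\right)^{2}$ ($B = \left(\left(-19\right) \left(-2\right) + i \sqrt{263}\right)^{2} = \left(38 + i \sqrt{263}\right)^{2} \approx 1181.0 + 1232.5 i$)
$\frac{E{\left(-511,526 \right)}}{B} = \frac{1}{\left(-657 - 511\right) \left(38 + i \sqrt{263}\right)^{2}} = \frac{1}{\left(-1168\right) \left(38 + i \sqrt{263}\right)^{2}} = - \frac{1}{1168 \left(38 + i \sqrt{263}\right)^{2}}$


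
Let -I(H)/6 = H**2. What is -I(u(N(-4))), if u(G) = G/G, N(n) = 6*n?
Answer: 6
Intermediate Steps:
u(G) = 1
I(H) = -6*H**2
-I(u(N(-4))) = -(-6)*1**2 = -(-6) = -1*(-6) = 6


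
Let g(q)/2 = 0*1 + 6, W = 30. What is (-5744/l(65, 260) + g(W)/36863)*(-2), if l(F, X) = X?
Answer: 105868976/2396095 ≈ 44.184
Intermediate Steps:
g(q) = 12 (g(q) = 2*(0*1 + 6) = 2*(0 + 6) = 2*6 = 12)
(-5744/l(65, 260) + g(W)/36863)*(-2) = (-5744/260 + 12/36863)*(-2) = (-5744*1/260 + 12*(1/36863))*(-2) = (-1436/65 + 12/36863)*(-2) = -52934488/2396095*(-2) = 105868976/2396095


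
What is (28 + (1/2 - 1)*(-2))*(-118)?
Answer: -3422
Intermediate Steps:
(28 + (1/2 - 1)*(-2))*(-118) = (28 + (½ - 1)*(-2))*(-118) = (28 - ½*(-2))*(-118) = (28 + 1)*(-118) = 29*(-118) = -3422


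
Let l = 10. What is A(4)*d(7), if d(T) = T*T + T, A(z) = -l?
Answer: -560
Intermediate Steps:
A(z) = -10 (A(z) = -1*10 = -10)
d(T) = T + T² (d(T) = T² + T = T + T²)
A(4)*d(7) = -70*(1 + 7) = -70*8 = -10*56 = -560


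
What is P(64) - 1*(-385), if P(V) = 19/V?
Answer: 24659/64 ≈ 385.30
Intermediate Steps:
P(64) - 1*(-385) = 19/64 - 1*(-385) = 19*(1/64) + 385 = 19/64 + 385 = 24659/64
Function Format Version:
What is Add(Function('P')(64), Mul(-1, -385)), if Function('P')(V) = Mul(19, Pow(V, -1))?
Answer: Rational(24659, 64) ≈ 385.30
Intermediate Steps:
Add(Function('P')(64), Mul(-1, -385)) = Add(Mul(19, Pow(64, -1)), Mul(-1, -385)) = Add(Mul(19, Rational(1, 64)), 385) = Add(Rational(19, 64), 385) = Rational(24659, 64)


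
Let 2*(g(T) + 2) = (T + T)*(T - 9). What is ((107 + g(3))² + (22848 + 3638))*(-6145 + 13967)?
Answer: 266378210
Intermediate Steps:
g(T) = -2 + T*(-9 + T) (g(T) = -2 + ((T + T)*(T - 9))/2 = -2 + ((2*T)*(-9 + T))/2 = -2 + (2*T*(-9 + T))/2 = -2 + T*(-9 + T))
((107 + g(3))² + (22848 + 3638))*(-6145 + 13967) = ((107 + (-2 + 3² - 9*3))² + (22848 + 3638))*(-6145 + 13967) = ((107 + (-2 + 9 - 27))² + 26486)*7822 = ((107 - 20)² + 26486)*7822 = (87² + 26486)*7822 = (7569 + 26486)*7822 = 34055*7822 = 266378210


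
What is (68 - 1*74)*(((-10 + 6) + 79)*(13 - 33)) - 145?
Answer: 8855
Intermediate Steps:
(68 - 1*74)*(((-10 + 6) + 79)*(13 - 33)) - 145 = (68 - 74)*((-4 + 79)*(-20)) - 145 = -450*(-20) - 145 = -6*(-1500) - 145 = 9000 - 145 = 8855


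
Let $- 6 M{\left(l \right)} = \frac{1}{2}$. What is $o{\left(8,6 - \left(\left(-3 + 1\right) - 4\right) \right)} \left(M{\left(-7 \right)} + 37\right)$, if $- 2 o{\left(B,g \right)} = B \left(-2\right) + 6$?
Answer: $\frac{2215}{12} \approx 184.58$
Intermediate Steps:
$M{\left(l \right)} = - \frac{1}{12}$ ($M{\left(l \right)} = - \frac{1}{6 \cdot 2} = \left(- \frac{1}{6}\right) \frac{1}{2} = - \frac{1}{12}$)
$o{\left(B,g \right)} = -3 + B$ ($o{\left(B,g \right)} = - \frac{B \left(-2\right) + 6}{2} = - \frac{- 2 B + 6}{2} = - \frac{6 - 2 B}{2} = -3 + B$)
$o{\left(8,6 - \left(\left(-3 + 1\right) - 4\right) \right)} \left(M{\left(-7 \right)} + 37\right) = \left(-3 + 8\right) \left(- \frac{1}{12} + 37\right) = 5 \cdot \frac{443}{12} = \frac{2215}{12}$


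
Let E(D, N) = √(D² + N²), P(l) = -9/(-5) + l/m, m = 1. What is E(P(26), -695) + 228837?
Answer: 228837 + 139*√626/5 ≈ 2.2953e+5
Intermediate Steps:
P(l) = 9/5 + l (P(l) = -9/(-5) + l/1 = -9*(-⅕) + l*1 = 9/5 + l)
E(P(26), -695) + 228837 = √((9/5 + 26)² + (-695)²) + 228837 = √((139/5)² + 483025) + 228837 = √(19321/25 + 483025) + 228837 = √(12094946/25) + 228837 = 139*√626/5 + 228837 = 228837 + 139*√626/5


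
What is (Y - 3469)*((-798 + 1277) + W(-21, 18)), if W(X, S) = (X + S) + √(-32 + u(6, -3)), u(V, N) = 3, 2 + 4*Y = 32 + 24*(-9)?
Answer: -1673378 - 7031*I*√29/2 ≈ -1.6734e+6 - 18932.0*I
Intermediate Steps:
Y = -93/2 (Y = -½ + (32 + 24*(-9))/4 = -½ + (32 - 216)/4 = -½ + (¼)*(-184) = -½ - 46 = -93/2 ≈ -46.500)
W(X, S) = S + X + I*√29 (W(X, S) = (X + S) + √(-32 + 3) = (S + X) + √(-29) = (S + X) + I*√29 = S + X + I*√29)
(Y - 3469)*((-798 + 1277) + W(-21, 18)) = (-93/2 - 3469)*((-798 + 1277) + (18 - 21 + I*√29)) = -7031*(479 + (-3 + I*√29))/2 = -7031*(476 + I*√29)/2 = -1673378 - 7031*I*√29/2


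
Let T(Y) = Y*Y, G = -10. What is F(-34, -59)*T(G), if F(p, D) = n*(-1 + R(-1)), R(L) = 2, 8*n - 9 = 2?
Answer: 275/2 ≈ 137.50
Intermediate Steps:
n = 11/8 (n = 9/8 + (⅛)*2 = 9/8 + ¼ = 11/8 ≈ 1.3750)
F(p, D) = 11/8 (F(p, D) = 11*(-1 + 2)/8 = (11/8)*1 = 11/8)
T(Y) = Y²
F(-34, -59)*T(G) = (11/8)*(-10)² = (11/8)*100 = 275/2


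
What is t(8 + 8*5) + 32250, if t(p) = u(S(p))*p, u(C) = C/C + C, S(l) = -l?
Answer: 29994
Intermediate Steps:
u(C) = 1 + C
t(p) = p*(1 - p) (t(p) = (1 - p)*p = p*(1 - p))
t(8 + 8*5) + 32250 = (8 + 8*5)*(1 - (8 + 8*5)) + 32250 = (8 + 40)*(1 - (8 + 40)) + 32250 = 48*(1 - 1*48) + 32250 = 48*(1 - 48) + 32250 = 48*(-47) + 32250 = -2256 + 32250 = 29994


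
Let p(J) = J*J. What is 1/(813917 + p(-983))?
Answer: 1/1780206 ≈ 5.6173e-7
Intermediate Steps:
p(J) = J**2
1/(813917 + p(-983)) = 1/(813917 + (-983)**2) = 1/(813917 + 966289) = 1/1780206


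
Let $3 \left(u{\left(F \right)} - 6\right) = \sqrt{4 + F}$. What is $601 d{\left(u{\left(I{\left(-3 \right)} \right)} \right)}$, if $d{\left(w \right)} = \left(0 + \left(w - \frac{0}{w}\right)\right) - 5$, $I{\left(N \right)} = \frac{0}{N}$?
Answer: $\frac{3005}{3} \approx 1001.7$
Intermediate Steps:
$I{\left(N \right)} = 0$
$u{\left(F \right)} = 6 + \frac{\sqrt{4 + F}}{3}$
$d{\left(w \right)} = -5 + w$ ($d{\left(w \right)} = \left(0 + \left(w - 0\right)\right) - 5 = \left(0 + \left(w + 0\right)\right) - 5 = \left(0 + w\right) - 5 = w - 5 = -5 + w$)
$601 d{\left(u{\left(I{\left(-3 \right)} \right)} \right)} = 601 \left(-5 + \left(6 + \frac{\sqrt{4 + 0}}{3}\right)\right) = 601 \left(-5 + \left(6 + \frac{\sqrt{4}}{3}\right)\right) = 601 \left(-5 + \left(6 + \frac{1}{3} \cdot 2\right)\right) = 601 \left(-5 + \left(6 + \frac{2}{3}\right)\right) = 601 \left(-5 + \frac{20}{3}\right) = 601 \cdot \frac{5}{3} = \frac{3005}{3}$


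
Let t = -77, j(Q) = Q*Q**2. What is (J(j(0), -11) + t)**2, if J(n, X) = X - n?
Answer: 7744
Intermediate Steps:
j(Q) = Q**3
(J(j(0), -11) + t)**2 = ((-11 - 1*0**3) - 77)**2 = ((-11 - 1*0) - 77)**2 = ((-11 + 0) - 77)**2 = (-11 - 77)**2 = (-88)**2 = 7744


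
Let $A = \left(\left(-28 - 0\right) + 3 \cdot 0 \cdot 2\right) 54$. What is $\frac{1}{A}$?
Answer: $- \frac{1}{1512} \approx -0.00066138$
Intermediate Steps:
$A = -1512$ ($A = \left(\left(-28 + 0\right) + 0 \cdot 2\right) 54 = \left(-28 + 0\right) 54 = \left(-28\right) 54 = -1512$)
$\frac{1}{A} = \frac{1}{-1512} = - \frac{1}{1512}$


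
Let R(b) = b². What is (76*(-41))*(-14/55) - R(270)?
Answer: -3965876/55 ≈ -72107.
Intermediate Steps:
(76*(-41))*(-14/55) - R(270) = (76*(-41))*(-14/55) - 1*270² = -(-43624)/55 - 1*72900 = -3116*(-14/55) - 72900 = 43624/55 - 72900 = -3965876/55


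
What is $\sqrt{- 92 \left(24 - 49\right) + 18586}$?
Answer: $59 \sqrt{6} \approx 144.52$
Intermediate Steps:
$\sqrt{- 92 \left(24 - 49\right) + 18586} = \sqrt{\left(-92\right) \left(-25\right) + 18586} = \sqrt{2300 + 18586} = \sqrt{20886} = 59 \sqrt{6}$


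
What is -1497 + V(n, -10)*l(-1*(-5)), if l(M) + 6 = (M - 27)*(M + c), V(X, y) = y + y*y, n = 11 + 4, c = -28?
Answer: 43503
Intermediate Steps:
n = 15
V(X, y) = y + y²
l(M) = -6 + (-28 + M)*(-27 + M) (l(M) = -6 + (M - 27)*(M - 28) = -6 + (-27 + M)*(-28 + M) = -6 + (-28 + M)*(-27 + M))
-1497 + V(n, -10)*l(-1*(-5)) = -1497 + (-10*(1 - 10))*(750 + (-1*(-5))² - (-55)*(-5)) = -1497 + (-10*(-9))*(750 + 5² - 55*5) = -1497 + 90*(750 + 25 - 275) = -1497 + 90*500 = -1497 + 45000 = 43503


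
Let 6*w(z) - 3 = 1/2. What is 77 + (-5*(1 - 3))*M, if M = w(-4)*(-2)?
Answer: 196/3 ≈ 65.333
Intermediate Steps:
w(z) = 7/12 (w(z) = 1/2 + (1/6)/2 = 1/2 + (1/6)*(1/2) = 1/2 + 1/12 = 7/12)
M = -7/6 (M = (7/12)*(-2) = -7/6 ≈ -1.1667)
77 + (-5*(1 - 3))*M = 77 - 5*(1 - 3)*(-7/6) = 77 - 5*(-2)*(-7/6) = 77 + 10*(-7/6) = 77 - 35/3 = 196/3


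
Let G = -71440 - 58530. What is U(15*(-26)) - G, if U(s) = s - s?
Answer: 129970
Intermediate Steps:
U(s) = 0
G = -129970
U(15*(-26)) - G = 0 - 1*(-129970) = 0 + 129970 = 129970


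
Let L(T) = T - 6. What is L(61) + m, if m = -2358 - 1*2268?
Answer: -4571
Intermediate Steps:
L(T) = -6 + T
m = -4626 (m = -2358 - 2268 = -4626)
L(61) + m = (-6 + 61) - 4626 = 55 - 4626 = -4571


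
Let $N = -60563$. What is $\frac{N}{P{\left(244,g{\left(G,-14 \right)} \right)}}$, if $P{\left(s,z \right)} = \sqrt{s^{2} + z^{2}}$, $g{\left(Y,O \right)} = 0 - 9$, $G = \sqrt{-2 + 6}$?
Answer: $- \frac{60563 \sqrt{59617}}{59617} \approx -248.04$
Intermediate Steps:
$G = 2$ ($G = \sqrt{4} = 2$)
$g{\left(Y,O \right)} = -9$ ($g{\left(Y,O \right)} = 0 - 9 = -9$)
$\frac{N}{P{\left(244,g{\left(G,-14 \right)} \right)}} = - \frac{60563}{\sqrt{244^{2} + \left(-9\right)^{2}}} = - \frac{60563}{\sqrt{59536 + 81}} = - \frac{60563}{\sqrt{59617}} = - 60563 \frac{\sqrt{59617}}{59617} = - \frac{60563 \sqrt{59617}}{59617}$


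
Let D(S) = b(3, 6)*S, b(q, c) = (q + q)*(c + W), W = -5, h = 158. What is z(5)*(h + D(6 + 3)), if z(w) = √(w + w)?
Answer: 212*√10 ≈ 670.40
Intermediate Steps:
b(q, c) = 2*q*(-5 + c) (b(q, c) = (q + q)*(c - 5) = (2*q)*(-5 + c) = 2*q*(-5 + c))
z(w) = √2*√w (z(w) = √(2*w) = √2*√w)
D(S) = 6*S (D(S) = (2*3*(-5 + 6))*S = (2*3*1)*S = 6*S)
z(5)*(h + D(6 + 3)) = (√2*√5)*(158 + 6*(6 + 3)) = √10*(158 + 6*9) = √10*(158 + 54) = √10*212 = 212*√10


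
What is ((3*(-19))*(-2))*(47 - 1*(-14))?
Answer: 6954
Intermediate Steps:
((3*(-19))*(-2))*(47 - 1*(-14)) = (-57*(-2))*(47 + 14) = 114*61 = 6954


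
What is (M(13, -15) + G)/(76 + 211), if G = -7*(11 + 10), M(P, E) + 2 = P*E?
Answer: -344/287 ≈ -1.1986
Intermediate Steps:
M(P, E) = -2 + E*P (M(P, E) = -2 + P*E = -2 + E*P)
G = -147 (G = -7*21 = -147)
(M(13, -15) + G)/(76 + 211) = ((-2 - 15*13) - 147)/(76 + 211) = ((-2 - 195) - 147)/287 = (-197 - 147)*(1/287) = -344*1/287 = -344/287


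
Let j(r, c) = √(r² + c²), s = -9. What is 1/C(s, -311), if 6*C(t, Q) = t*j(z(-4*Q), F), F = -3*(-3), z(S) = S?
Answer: -2*√1547617/4642851 ≈ -0.00053589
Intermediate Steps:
F = 9
j(r, c) = √(c² + r²)
C(t, Q) = t*√(81 + 16*Q²)/6 (C(t, Q) = (t*√(9² + (-4*Q)²))/6 = (t*√(81 + 16*Q²))/6 = t*√(81 + 16*Q²)/6)
1/C(s, -311) = 1/((⅙)*(-9)*√(81 + 16*(-311)²)) = 1/((⅙)*(-9)*√(81 + 16*96721)) = 1/((⅙)*(-9)*√(81 + 1547536)) = 1/((⅙)*(-9)*√1547617) = 1/(-3*√1547617/2) = -2*√1547617/4642851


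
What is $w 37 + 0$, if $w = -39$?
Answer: $-1443$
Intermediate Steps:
$w 37 + 0 = \left(-39\right) 37 + 0 = -1443 + 0 = -1443$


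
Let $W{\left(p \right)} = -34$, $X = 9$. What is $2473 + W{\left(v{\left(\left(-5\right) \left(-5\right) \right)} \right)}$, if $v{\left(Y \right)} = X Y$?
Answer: $2439$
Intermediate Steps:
$v{\left(Y \right)} = 9 Y$
$2473 + W{\left(v{\left(\left(-5\right) \left(-5\right) \right)} \right)} = 2473 - 34 = 2439$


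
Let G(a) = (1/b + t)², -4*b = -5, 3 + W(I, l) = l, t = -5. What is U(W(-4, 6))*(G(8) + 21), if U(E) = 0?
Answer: 0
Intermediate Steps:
W(I, l) = -3 + l
b = 5/4 (b = -¼*(-5) = 5/4 ≈ 1.2500)
G(a) = 441/25 (G(a) = (1/(5/4) - 5)² = (⅘ - 5)² = (-21/5)² = 441/25)
U(W(-4, 6))*(G(8) + 21) = 0*(441/25 + 21) = 0*(966/25) = 0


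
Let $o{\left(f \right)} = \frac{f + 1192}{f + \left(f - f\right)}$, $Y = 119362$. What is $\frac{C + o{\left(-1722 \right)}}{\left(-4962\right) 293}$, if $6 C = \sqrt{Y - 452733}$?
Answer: $- \frac{265}{1251778626} - \frac{i \sqrt{333371}}{8723196} \approx -2.117 \cdot 10^{-7} - 6.6189 \cdot 10^{-5} i$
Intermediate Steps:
$o{\left(f \right)} = \frac{1192 + f}{f}$ ($o{\left(f \right)} = \frac{1192 + f}{f + 0} = \frac{1192 + f}{f}$)
$C = \frac{i \sqrt{333371}}{6}$ ($C = \frac{\sqrt{119362 - 452733}}{6} = \frac{\sqrt{-333371}}{6} = \frac{i \sqrt{333371}}{6} \approx 96.23 i$)
$\frac{C + o{\left(-1722 \right)}}{\left(-4962\right) 293} = \frac{\frac{i \sqrt{333371}}{6} + \frac{1192 - 1722}{-1722}}{\left(-4962\right) 293} = \frac{\frac{i \sqrt{333371}}{6} - - \frac{265}{861}}{-1453866} = \left(\frac{i \sqrt{333371}}{6} + \frac{265}{861}\right) \left(- \frac{1}{1453866}\right) = \left(\frac{265}{861} + \frac{i \sqrt{333371}}{6}\right) \left(- \frac{1}{1453866}\right) = - \frac{265}{1251778626} - \frac{i \sqrt{333371}}{8723196}$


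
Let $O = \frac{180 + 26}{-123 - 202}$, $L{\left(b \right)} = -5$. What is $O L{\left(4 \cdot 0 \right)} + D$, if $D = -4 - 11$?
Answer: $- \frac{769}{65} \approx -11.831$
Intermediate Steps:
$D = -15$ ($D = -4 - 11 = -15$)
$O = - \frac{206}{325}$ ($O = \frac{206}{-325} = 206 \left(- \frac{1}{325}\right) = - \frac{206}{325} \approx -0.63385$)
$O L{\left(4 \cdot 0 \right)} + D = \left(- \frac{206}{325}\right) \left(-5\right) - 15 = \frac{206}{65} - 15 = - \frac{769}{65}$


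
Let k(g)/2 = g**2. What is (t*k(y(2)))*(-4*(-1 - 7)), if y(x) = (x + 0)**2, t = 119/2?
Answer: 60928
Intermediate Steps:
t = 119/2 (t = 119*(1/2) = 119/2 ≈ 59.500)
y(x) = x**2
k(g) = 2*g**2
(t*k(y(2)))*(-4*(-1 - 7)) = (119*(2*(2**2)**2)/2)*(-4*(-1 - 7)) = (119*(2*4**2)/2)*(-4*(-8)) = (119*(2*16)/2)*32 = ((119/2)*32)*32 = 1904*32 = 60928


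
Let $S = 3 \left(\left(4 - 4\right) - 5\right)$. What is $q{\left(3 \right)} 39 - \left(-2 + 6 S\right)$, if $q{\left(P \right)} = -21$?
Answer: $-727$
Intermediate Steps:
$S = -15$ ($S = 3 \left(0 - 5\right) = 3 \left(-5\right) = -15$)
$q{\left(3 \right)} 39 - \left(-2 + 6 S\right) = \left(-21\right) 39 + \left(2 - -90\right) = -819 + \left(2 + 90\right) = -819 + 92 = -727$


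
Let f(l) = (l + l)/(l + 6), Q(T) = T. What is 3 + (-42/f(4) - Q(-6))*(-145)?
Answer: 13491/2 ≈ 6745.5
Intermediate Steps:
f(l) = 2*l/(6 + l) (f(l) = (2*l)/(6 + l) = 2*l/(6 + l))
3 + (-42/f(4) - Q(-6))*(-145) = 3 + (-42/(2*4/(6 + 4)) - 1*(-6))*(-145) = 3 + (-42/(2*4/10) + 6)*(-145) = 3 + (-42/(2*4*(1/10)) + 6)*(-145) = 3 + (-42/4/5 + 6)*(-145) = 3 + (-42*5/4 + 6)*(-145) = 3 + (-105/2 + 6)*(-145) = 3 - 93/2*(-145) = 3 + 13485/2 = 13491/2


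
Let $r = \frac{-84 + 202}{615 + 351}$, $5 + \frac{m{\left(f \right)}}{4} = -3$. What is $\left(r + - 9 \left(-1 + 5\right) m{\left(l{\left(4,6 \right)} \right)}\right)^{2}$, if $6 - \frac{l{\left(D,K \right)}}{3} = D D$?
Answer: $\frac{309664425625}{233289} \approx 1.3274 \cdot 10^{6}$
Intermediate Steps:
$l{\left(D,K \right)} = 18 - 3 D^{2}$ ($l{\left(D,K \right)} = 18 - 3 D D = 18 - 3 D^{2}$)
$m{\left(f \right)} = -32$ ($m{\left(f \right)} = -20 + 4 \left(-3\right) = -20 - 12 = -32$)
$r = \frac{59}{483}$ ($r = \frac{118}{966} = 118 \cdot \frac{1}{966} = \frac{59}{483} \approx 0.12215$)
$\left(r + - 9 \left(-1 + 5\right) m{\left(l{\left(4,6 \right)} \right)}\right)^{2} = \left(\frac{59}{483} + - 9 \left(-1 + 5\right) \left(-32\right)\right)^{2} = \left(\frac{59}{483} + \left(-9\right) 4 \left(-32\right)\right)^{2} = \left(\frac{59}{483} - -1152\right)^{2} = \left(\frac{59}{483} + 1152\right)^{2} = \left(\frac{556475}{483}\right)^{2} = \frac{309664425625}{233289}$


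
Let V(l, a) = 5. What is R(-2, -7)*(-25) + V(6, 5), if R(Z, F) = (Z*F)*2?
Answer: -695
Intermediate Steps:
R(Z, F) = 2*F*Z (R(Z, F) = (F*Z)*2 = 2*F*Z)
R(-2, -7)*(-25) + V(6, 5) = (2*(-7)*(-2))*(-25) + 5 = 28*(-25) + 5 = -700 + 5 = -695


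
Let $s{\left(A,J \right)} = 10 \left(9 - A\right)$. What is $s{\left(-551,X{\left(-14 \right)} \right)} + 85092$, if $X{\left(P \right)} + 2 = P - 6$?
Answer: $90692$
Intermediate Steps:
$X{\left(P \right)} = -8 + P$ ($X{\left(P \right)} = -2 + \left(P - 6\right) = -2 + \left(-6 + P\right) = -8 + P$)
$s{\left(A,J \right)} = 90 - 10 A$
$s{\left(-551,X{\left(-14 \right)} \right)} + 85092 = \left(90 - -5510\right) + 85092 = \left(90 + 5510\right) + 85092 = 5600 + 85092 = 90692$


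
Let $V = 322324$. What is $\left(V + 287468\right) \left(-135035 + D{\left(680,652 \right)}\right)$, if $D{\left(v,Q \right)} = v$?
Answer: $-81928604160$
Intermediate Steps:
$\left(V + 287468\right) \left(-135035 + D{\left(680,652 \right)}\right) = \left(322324 + 287468\right) \left(-135035 + 680\right) = 609792 \left(-134355\right) = -81928604160$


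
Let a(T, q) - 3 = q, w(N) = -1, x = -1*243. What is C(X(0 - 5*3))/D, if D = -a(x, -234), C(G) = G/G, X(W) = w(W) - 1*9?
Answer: 1/231 ≈ 0.0043290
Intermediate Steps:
x = -243
a(T, q) = 3 + q
X(W) = -10 (X(W) = -1 - 1*9 = -1 - 9 = -10)
C(G) = 1
D = 231 (D = -(3 - 234) = -1*(-231) = 231)
C(X(0 - 5*3))/D = 1/231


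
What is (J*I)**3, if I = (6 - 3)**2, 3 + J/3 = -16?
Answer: -135005697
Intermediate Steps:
J = -57 (J = -9 + 3*(-16) = -9 - 48 = -57)
I = 9 (I = 3**2 = 9)
(J*I)**3 = (-57*9)**3 = (-513)**3 = -135005697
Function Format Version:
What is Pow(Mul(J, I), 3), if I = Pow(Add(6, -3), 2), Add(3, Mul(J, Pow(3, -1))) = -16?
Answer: -135005697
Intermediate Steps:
J = -57 (J = Add(-9, Mul(3, -16)) = Add(-9, -48) = -57)
I = 9 (I = Pow(3, 2) = 9)
Pow(Mul(J, I), 3) = Pow(Mul(-57, 9), 3) = Pow(-513, 3) = -135005697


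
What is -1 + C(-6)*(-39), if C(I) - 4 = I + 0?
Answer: 77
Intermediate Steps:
C(I) = 4 + I (C(I) = 4 + (I + 0) = 4 + I)
-1 + C(-6)*(-39) = -1 + (4 - 6)*(-39) = -1 - 2*(-39) = -1 + 78 = 77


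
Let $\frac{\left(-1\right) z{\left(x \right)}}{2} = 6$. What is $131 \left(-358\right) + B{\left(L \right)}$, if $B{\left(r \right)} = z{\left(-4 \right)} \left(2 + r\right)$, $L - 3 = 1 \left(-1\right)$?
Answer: $-46946$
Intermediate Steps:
$L = 2$ ($L = 3 + 1 \left(-1\right) = 3 - 1 = 2$)
$z{\left(x \right)} = -12$ ($z{\left(x \right)} = \left(-2\right) 6 = -12$)
$B{\left(r \right)} = -24 - 12 r$ ($B{\left(r \right)} = - 12 \left(2 + r\right) = -24 - 12 r$)
$131 \left(-358\right) + B{\left(L \right)} = 131 \left(-358\right) - 48 = -46898 - 48 = -46946$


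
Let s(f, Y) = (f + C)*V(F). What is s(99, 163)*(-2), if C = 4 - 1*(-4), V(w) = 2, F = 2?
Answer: -428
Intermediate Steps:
C = 8 (C = 4 + 4 = 8)
s(f, Y) = 16 + 2*f (s(f, Y) = (f + 8)*2 = (8 + f)*2 = 16 + 2*f)
s(99, 163)*(-2) = (16 + 2*99)*(-2) = (16 + 198)*(-2) = 214*(-2) = -428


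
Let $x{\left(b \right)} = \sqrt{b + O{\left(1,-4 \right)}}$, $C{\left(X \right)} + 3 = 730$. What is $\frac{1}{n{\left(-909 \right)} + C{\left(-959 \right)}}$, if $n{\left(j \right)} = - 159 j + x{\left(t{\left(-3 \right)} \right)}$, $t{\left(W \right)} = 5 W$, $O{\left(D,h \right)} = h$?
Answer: $\frac{145258}{21099886583} - \frac{i \sqrt{19}}{21099886583} \approx 6.8843 \cdot 10^{-6} - 2.0658 \cdot 10^{-10} i$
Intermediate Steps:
$C{\left(X \right)} = 727$ ($C{\left(X \right)} = -3 + 730 = 727$)
$x{\left(b \right)} = \sqrt{-4 + b}$ ($x{\left(b \right)} = \sqrt{b - 4} = \sqrt{-4 + b}$)
$n{\left(j \right)} = - 159 j + i \sqrt{19}$ ($n{\left(j \right)} = - 159 j + \sqrt{-4 + 5 \left(-3\right)} = - 159 j + \sqrt{-4 - 15} = - 159 j + \sqrt{-19} = - 159 j + i \sqrt{19}$)
$\frac{1}{n{\left(-909 \right)} + C{\left(-959 \right)}} = \frac{1}{\left(\left(-159\right) \left(-909\right) + i \sqrt{19}\right) + 727} = \frac{1}{\left(144531 + i \sqrt{19}\right) + 727} = \frac{1}{145258 + i \sqrt{19}}$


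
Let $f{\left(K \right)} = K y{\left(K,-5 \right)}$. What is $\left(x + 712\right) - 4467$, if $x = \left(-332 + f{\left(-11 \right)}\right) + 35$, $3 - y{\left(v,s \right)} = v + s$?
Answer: $-4261$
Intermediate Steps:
$y{\left(v,s \right)} = 3 - s - v$ ($y{\left(v,s \right)} = 3 - \left(v + s\right) = 3 - \left(s + v\right) = 3 - s - v$)
$f{\left(K \right)} = K \left(8 - K\right)$ ($f{\left(K \right)} = K \left(3 - -5 - K\right) = K \left(3 + 5 - K\right) = K \left(8 - K\right)$)
$x = -506$ ($x = \left(-332 - 11 \left(8 - -11\right)\right) + 35 = \left(-332 - 11 \left(8 + 11\right)\right) + 35 = \left(-332 - 209\right) + 35 = -541 + 35 = -506$)
$\left(x + 712\right) - 4467 = \left(-506 + 712\right) - 4467 = 206 - 4467 = -4261$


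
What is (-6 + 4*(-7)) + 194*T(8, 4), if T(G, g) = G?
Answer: 1518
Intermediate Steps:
(-6 + 4*(-7)) + 194*T(8, 4) = (-6 + 4*(-7)) + 194*8 = (-6 - 28) + 1552 = -34 + 1552 = 1518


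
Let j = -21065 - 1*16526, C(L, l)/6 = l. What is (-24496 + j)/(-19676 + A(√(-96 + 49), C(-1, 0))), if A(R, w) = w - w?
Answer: 62087/19676 ≈ 3.1555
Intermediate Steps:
C(L, l) = 6*l
A(R, w) = 0
j = -37591 (j = -21065 - 16526 = -37591)
(-24496 + j)/(-19676 + A(√(-96 + 49), C(-1, 0))) = (-24496 - 37591)/(-19676 + 0) = -62087/(-19676) = -62087*(-1/19676) = 62087/19676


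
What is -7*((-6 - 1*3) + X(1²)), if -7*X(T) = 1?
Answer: 64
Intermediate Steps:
X(T) = -⅐ (X(T) = -⅐*1 = -⅐)
-7*((-6 - 1*3) + X(1²)) = -7*((-6 - 1*3) - ⅐) = -7*((-6 - 3) - ⅐) = -7*(-9 - ⅐) = -7*(-64/7) = 64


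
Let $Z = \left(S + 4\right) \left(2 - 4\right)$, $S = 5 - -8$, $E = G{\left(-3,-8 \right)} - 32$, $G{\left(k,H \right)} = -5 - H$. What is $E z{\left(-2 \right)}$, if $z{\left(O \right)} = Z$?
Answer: $986$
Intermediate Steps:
$E = -29$ ($E = \left(-5 - -8\right) - 32 = \left(-5 + 8\right) - 32 = 3 - 32 = -29$)
$S = 13$ ($S = 5 + 8 = 13$)
$Z = -34$ ($Z = \left(13 + 4\right) \left(2 - 4\right) = 17 \left(-2\right) = -34$)
$z{\left(O \right)} = -34$
$E z{\left(-2 \right)} = \left(-29\right) \left(-34\right) = 986$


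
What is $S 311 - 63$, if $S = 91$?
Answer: $28238$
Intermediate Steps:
$S 311 - 63 = 91 \cdot 311 - 63 = 28301 - 63 = 28238$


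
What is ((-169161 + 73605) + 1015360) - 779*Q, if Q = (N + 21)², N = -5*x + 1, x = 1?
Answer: 694673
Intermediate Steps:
N = -4 (N = -5*1 + 1 = -5 + 1 = -4)
Q = 289 (Q = (-4 + 21)² = 17² = 289)
((-169161 + 73605) + 1015360) - 779*Q = ((-169161 + 73605) + 1015360) - 779*289 = (-95556 + 1015360) - 225131 = 919804 - 225131 = 694673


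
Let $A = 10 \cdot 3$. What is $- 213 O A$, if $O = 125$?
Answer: $-798750$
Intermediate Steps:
$A = 30$
$- 213 O A = \left(-213\right) 125 \cdot 30 = \left(-26625\right) 30 = -798750$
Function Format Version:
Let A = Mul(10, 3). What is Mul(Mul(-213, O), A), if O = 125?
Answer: -798750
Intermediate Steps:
A = 30
Mul(Mul(-213, O), A) = Mul(Mul(-213, 125), 30) = Mul(-26625, 30) = -798750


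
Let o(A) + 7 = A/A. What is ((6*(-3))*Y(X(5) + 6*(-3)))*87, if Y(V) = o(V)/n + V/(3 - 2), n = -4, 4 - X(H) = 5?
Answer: 27405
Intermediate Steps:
o(A) = -6 (o(A) = -7 + A/A = -7 + 1 = -6)
X(H) = -1 (X(H) = 4 - 1*5 = 4 - 5 = -1)
Y(V) = 3/2 + V (Y(V) = -6/(-4) + V/(3 - 2) = -6*(-1/4) + V/1 = 3/2 + V*1 = 3/2 + V)
((6*(-3))*Y(X(5) + 6*(-3)))*87 = ((6*(-3))*(3/2 + (-1 + 6*(-3))))*87 = -18*(3/2 + (-1 - 18))*87 = -18*(3/2 - 19)*87 = -18*(-35/2)*87 = 315*87 = 27405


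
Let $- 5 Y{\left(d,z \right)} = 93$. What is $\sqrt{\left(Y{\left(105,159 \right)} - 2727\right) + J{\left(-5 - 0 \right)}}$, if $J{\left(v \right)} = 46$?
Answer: $\frac{i \sqrt{67490}}{5} \approx 51.958 i$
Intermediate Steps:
$Y{\left(d,z \right)} = - \frac{93}{5}$ ($Y{\left(d,z \right)} = \left(- \frac{1}{5}\right) 93 = - \frac{93}{5}$)
$\sqrt{\left(Y{\left(105,159 \right)} - 2727\right) + J{\left(-5 - 0 \right)}} = \sqrt{\left(- \frac{93}{5} - 2727\right) + 46} = \sqrt{- \frac{13728}{5} + 46} = \sqrt{- \frac{13498}{5}} = \frac{i \sqrt{67490}}{5}$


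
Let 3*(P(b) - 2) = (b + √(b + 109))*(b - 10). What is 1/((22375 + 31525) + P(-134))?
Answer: 30167/1820124578 + 60*I/910062289 ≈ 1.6574e-5 + 6.5929e-8*I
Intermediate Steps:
P(b) = 2 + (-10 + b)*(b + √(109 + b))/3 (P(b) = 2 + ((b + √(b + 109))*(b - 10))/3 = 2 + ((b + √(109 + b))*(-10 + b))/3 = 2 + ((-10 + b)*(b + √(109 + b)))/3 = 2 + (-10 + b)*(b + √(109 + b))/3)
1/((22375 + 31525) + P(-134)) = 1/((22375 + 31525) + (2 - 10/3*(-134) - 10*√(109 - 134)/3 + (⅓)*(-134)² + (⅓)*(-134)*√(109 - 134))) = 1/(53900 + (2 + 1340/3 - 50*I/3 + (⅓)*17956 + (⅓)*(-134)*√(-25))) = 1/(53900 + (2 + 1340/3 - 50*I/3 + 17956/3 + (⅓)*(-134)*(5*I))) = 1/(53900 + (2 + 1340/3 - 50*I/3 + 17956/3 - 670*I/3)) = 1/(53900 + (6434 - 240*I)) = 1/(60334 - 240*I) = (60334 + 240*I)/3640249156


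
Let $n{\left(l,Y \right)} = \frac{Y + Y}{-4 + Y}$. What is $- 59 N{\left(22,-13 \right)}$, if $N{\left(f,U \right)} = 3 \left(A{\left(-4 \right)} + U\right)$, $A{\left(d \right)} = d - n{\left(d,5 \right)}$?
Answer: $4779$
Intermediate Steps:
$n{\left(l,Y \right)} = \frac{2 Y}{-4 + Y}$
$A{\left(d \right)} = -10 + d$ ($A{\left(d \right)} = d - 2 \cdot 5 \frac{1}{-4 + 5} = d - 2 \cdot 5 \cdot 1^{-1} = d - 2 \cdot 5 \cdot 1 = d - 10 = -10 + d$)
$N{\left(f,U \right)} = -42 + 3 U$ ($N{\left(f,U \right)} = 3 \left(\left(-10 - 4\right) + U\right) = 3 \left(-14 + U\right) = -42 + 3 U$)
$- 59 N{\left(22,-13 \right)} = - 59 \left(-42 + 3 \left(-13\right)\right) = - 59 \left(-42 - 39\right) = \left(-59\right) \left(-81\right) = 4779$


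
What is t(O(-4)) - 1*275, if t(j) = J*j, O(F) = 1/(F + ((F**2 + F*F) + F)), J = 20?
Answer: -1645/6 ≈ -274.17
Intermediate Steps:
O(F) = 1/(2*F + 2*F**2) (O(F) = 1/(F + ((F**2 + F**2) + F)) = 1/(F + (2*F**2 + F)) = 1/(F + (F + 2*F**2)) = 1/(2*F + 2*F**2))
t(j) = 20*j
t(O(-4)) - 1*275 = 20*((1/2)/(-4*(1 - 4))) - 1*275 = 20*((1/2)*(-1/4)/(-3)) - 275 = 20*((1/2)*(-1/4)*(-1/3)) - 275 = 20*(1/24) - 275 = 5/6 - 275 = -1645/6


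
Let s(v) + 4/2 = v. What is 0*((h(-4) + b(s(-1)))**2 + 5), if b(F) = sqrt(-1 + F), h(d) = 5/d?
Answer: 0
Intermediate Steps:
s(v) = -2 + v
0*((h(-4) + b(s(-1)))**2 + 5) = 0*((5/(-4) + sqrt(-1 + (-2 - 1)))**2 + 5) = 0*((5*(-1/4) + sqrt(-1 - 3))**2 + 5) = 0*((-5/4 + sqrt(-4))**2 + 5) = 0*((-5/4 + 2*I)**2 + 5) = 0*(5 + (-5/4 + 2*I)**2) = 0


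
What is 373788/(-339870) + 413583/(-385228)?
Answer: -47426342979/21821240060 ≈ -2.1734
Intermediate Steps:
373788/(-339870) + 413583/(-385228) = 373788*(-1/339870) + 413583*(-1/385228) = -62298/56645 - 413583/385228 = -47426342979/21821240060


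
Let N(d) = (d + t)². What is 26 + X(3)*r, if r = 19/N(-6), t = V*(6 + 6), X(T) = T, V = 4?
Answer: 15307/588 ≈ 26.032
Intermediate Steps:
t = 48 (t = 4*(6 + 6) = 4*12 = 48)
N(d) = (48 + d)² (N(d) = (d + 48)² = (48 + d)²)
r = 19/1764 (r = 19/((48 - 6)²) = 19/(42²) = 19/1764 ≈ 0.010771)
26 + X(3)*r = 26 + 3*(19/1764) = 26 + 19/588 = 15307/588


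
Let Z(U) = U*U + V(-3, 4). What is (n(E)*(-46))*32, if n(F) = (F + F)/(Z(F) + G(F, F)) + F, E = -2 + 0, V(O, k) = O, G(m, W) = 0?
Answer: 8832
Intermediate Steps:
Z(U) = -3 + U**2 (Z(U) = U*U - 3 = U**2 - 3 = -3 + U**2)
E = -2
n(F) = F + 2*F/(-3 + F**2) (n(F) = (F + F)/((-3 + F**2) + 0) + F = (2*F)/(-3 + F**2) + F = 2*F/(-3 + F**2) + F = F + 2*F/(-3 + F**2))
(n(E)*(-46))*32 = ((((-2)**3 - 1*(-2))/(-3 + (-2)**2))*(-46))*32 = (((-8 + 2)/(-3 + 4))*(-46))*32 = ((-6/1)*(-46))*32 = ((1*(-6))*(-46))*32 = -6*(-46)*32 = 276*32 = 8832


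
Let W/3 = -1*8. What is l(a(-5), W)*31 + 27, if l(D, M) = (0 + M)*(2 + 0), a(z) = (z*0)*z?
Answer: -1461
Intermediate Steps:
a(z) = 0 (a(z) = 0*z = 0)
W = -24 (W = 3*(-1*8) = 3*(-8) = -24)
l(D, M) = 2*M (l(D, M) = M*2 = 2*M)
l(a(-5), W)*31 + 27 = (2*(-24))*31 + 27 = -48*31 + 27 = -1488 + 27 = -1461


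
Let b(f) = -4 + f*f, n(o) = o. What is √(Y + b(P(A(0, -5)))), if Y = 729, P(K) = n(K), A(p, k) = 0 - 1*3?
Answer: √734 ≈ 27.092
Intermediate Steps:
A(p, k) = -3 (A(p, k) = 0 - 3 = -3)
P(K) = K
b(f) = -4 + f²
√(Y + b(P(A(0, -5)))) = √(729 + (-4 + (-3)²)) = √(729 + (-4 + 9)) = √(729 + 5) = √734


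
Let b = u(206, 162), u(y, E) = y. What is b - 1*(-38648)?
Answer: 38854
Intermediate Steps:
b = 206
b - 1*(-38648) = 206 - 1*(-38648) = 206 + 38648 = 38854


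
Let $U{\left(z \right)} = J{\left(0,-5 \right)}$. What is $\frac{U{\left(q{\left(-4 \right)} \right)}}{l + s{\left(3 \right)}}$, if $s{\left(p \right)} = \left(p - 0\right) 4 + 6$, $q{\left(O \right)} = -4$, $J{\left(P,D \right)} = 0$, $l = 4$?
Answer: $0$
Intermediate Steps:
$U{\left(z \right)} = 0$
$s{\left(p \right)} = 6 + 4 p$ ($s{\left(p \right)} = \left(p + 0\right) 4 + 6 = p 4 + 6 = 4 p + 6 = 6 + 4 p$)
$\frac{U{\left(q{\left(-4 \right)} \right)}}{l + s{\left(3 \right)}} = \frac{1}{4 + \left(6 + 4 \cdot 3\right)} 0 = \frac{1}{4 + \left(6 + 12\right)} 0 = \frac{1}{4 + 18} \cdot 0 = \frac{1}{22} \cdot 0 = 0$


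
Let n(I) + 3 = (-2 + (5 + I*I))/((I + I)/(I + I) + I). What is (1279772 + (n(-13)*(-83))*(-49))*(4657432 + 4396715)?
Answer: 10948974739768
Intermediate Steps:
n(I) = -3 + (3 + I²)/(1 + I) (n(I) = -3 + (-2 + (5 + I*I))/((I + I)/(I + I) + I) = -3 + (-2 + (5 + I²))/((2*I)/((2*I)) + I) = -3 + (3 + I²)/((2*I)*(1/(2*I)) + I) = -3 + (3 + I²)/(1 + I))
(1279772 + (n(-13)*(-83))*(-49))*(4657432 + 4396715) = (1279772 + (-13*(-3 - 13)/(1 - 13)*(-83))*(-49))*(4657432 + 4396715) = (1279772 + (-13*(-16)/(-12)*(-83))*(-49))*9054147 = (1279772 + (-13*(-1/12)*(-16)*(-83))*(-49))*9054147 = (1279772 - 52/3*(-83)*(-49))*9054147 = (1279772 + (4316/3)*(-49))*9054147 = (1279772 - 211484/3)*9054147 = (3627832/3)*9054147 = 10948974739768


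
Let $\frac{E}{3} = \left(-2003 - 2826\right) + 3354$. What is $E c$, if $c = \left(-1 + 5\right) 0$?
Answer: $0$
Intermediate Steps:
$c = 0$ ($c = 4 \cdot 0 = 0$)
$E = -4425$ ($E = 3 \left(\left(-2003 - 2826\right) + 3354\right) = 3 \left(-4829 + 3354\right) = 3 \left(-1475\right) = -4425$)
$E c = \left(-4425\right) 0 = 0$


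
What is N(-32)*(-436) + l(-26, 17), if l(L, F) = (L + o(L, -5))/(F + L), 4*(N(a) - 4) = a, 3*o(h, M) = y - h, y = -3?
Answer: 47143/27 ≈ 1746.0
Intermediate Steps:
o(h, M) = -1 - h/3 (o(h, M) = (-3 - h)/3 = -1 - h/3)
N(a) = 4 + a/4
l(L, F) = (-1 + 2*L/3)/(F + L) (l(L, F) = (L + (-1 - L/3))/(F + L) = (-1 + 2*L/3)/(F + L))
N(-32)*(-436) + l(-26, 17) = (4 + (¼)*(-32))*(-436) + (-1 + (⅔)*(-26))/(17 - 26) = (4 - 8)*(-436) + (-1 - 52/3)/(-9) = -4*(-436) - ⅑*(-55/3) = 1744 + 55/27 = 47143/27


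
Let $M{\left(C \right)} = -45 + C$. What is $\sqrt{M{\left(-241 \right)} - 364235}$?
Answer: $i \sqrt{364521} \approx 603.76 i$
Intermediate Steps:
$\sqrt{M{\left(-241 \right)} - 364235} = \sqrt{\left(-45 - 241\right) - 364235} = \sqrt{-286 - 364235} = \sqrt{-364521} = i \sqrt{364521}$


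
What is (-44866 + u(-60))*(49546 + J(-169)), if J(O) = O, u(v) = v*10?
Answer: -2244974682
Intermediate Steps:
u(v) = 10*v
(-44866 + u(-60))*(49546 + J(-169)) = (-44866 + 10*(-60))*(49546 - 169) = (-44866 - 600)*49377 = -45466*49377 = -2244974682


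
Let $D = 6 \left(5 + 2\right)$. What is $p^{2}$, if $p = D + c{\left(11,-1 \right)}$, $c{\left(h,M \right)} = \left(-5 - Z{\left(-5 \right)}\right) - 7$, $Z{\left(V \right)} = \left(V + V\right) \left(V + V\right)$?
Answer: $4900$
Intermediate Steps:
$Z{\left(V \right)} = 4 V^{2}$ ($Z{\left(V \right)} = 2 V 2 V = 4 V^{2}$)
$c{\left(h,M \right)} = -112$ ($c{\left(h,M \right)} = \left(-5 - 4 \left(-5\right)^{2}\right) - 7 = \left(-5 - 4 \cdot 25\right) - 7 = \left(-5 - 100\right) - 7 = -105 - 7 = -112$)
$D = 42$ ($D = 6 \cdot 7 = 42$)
$p = -70$ ($p = 42 - 112 = -70$)
$p^{2} = \left(-70\right)^{2} = 4900$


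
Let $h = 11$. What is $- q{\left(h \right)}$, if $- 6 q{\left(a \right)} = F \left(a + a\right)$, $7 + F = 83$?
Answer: $\frac{836}{3} \approx 278.67$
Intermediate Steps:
$F = 76$ ($F = -7 + 83 = 76$)
$q{\left(a \right)} = - \frac{76 a}{3}$ ($q{\left(a \right)} = - \frac{76 \left(a + a\right)}{6} = - \frac{76 \cdot 2 a}{6} = - \frac{152 a}{6} = - \frac{76 a}{3}$)
$- q{\left(h \right)} = - \frac{\left(-76\right) 11}{3} = \left(-1\right) \left(- \frac{836}{3}\right) = \frac{836}{3}$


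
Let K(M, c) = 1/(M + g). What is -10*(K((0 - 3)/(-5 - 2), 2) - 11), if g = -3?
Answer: 1025/9 ≈ 113.89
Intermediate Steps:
K(M, c) = 1/(-3 + M) (K(M, c) = 1/(M - 3) = 1/(-3 + M))
-10*(K((0 - 3)/(-5 - 2), 2) - 11) = -10*(1/(-3 + (0 - 3)/(-5 - 2)) - 11) = -10*(1/(-3 - 3/(-7)) - 11) = -10*(1/(-3 - 3*(-⅐)) - 11) = -10*(1/(-3 + 3/7) - 11) = -10*(1/(-18/7) - 11) = -10*(-7/18 - 11) = -10*(-205/18) = 1025/9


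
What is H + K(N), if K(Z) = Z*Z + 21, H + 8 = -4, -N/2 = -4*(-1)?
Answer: 73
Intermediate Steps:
N = -8 (N = -(-8)*(-1) = -2*4 = -8)
H = -12 (H = -8 - 4 = -12)
K(Z) = 21 + Z² (K(Z) = Z² + 21 = 21 + Z²)
H + K(N) = -12 + (21 + (-8)²) = -12 + (21 + 64) = -12 + 85 = 73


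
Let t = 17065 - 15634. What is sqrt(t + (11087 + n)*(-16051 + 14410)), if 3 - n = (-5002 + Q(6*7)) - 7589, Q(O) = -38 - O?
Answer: I*sqrt(38990370) ≈ 6244.2*I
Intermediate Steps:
t = 1431
n = 12674 (n = 3 - ((-5002 + (-38 - 6*7)) - 7589) = 3 - ((-5002 + (-38 - 1*42)) - 7589) = 3 - ((-5002 + (-38 - 42)) - 7589) = 3 - ((-5002 - 80) - 7589) = 3 - (-5082 - 7589) = 3 - 1*(-12671) = 3 + 12671 = 12674)
sqrt(t + (11087 + n)*(-16051 + 14410)) = sqrt(1431 + (11087 + 12674)*(-16051 + 14410)) = sqrt(1431 + 23761*(-1641)) = sqrt(1431 - 38991801) = sqrt(-38990370) = I*sqrt(38990370)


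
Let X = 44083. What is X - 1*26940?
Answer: 17143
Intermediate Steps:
X - 1*26940 = 44083 - 1*26940 = 44083 - 26940 = 17143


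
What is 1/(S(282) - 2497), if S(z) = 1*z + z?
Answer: -1/1933 ≈ -0.00051733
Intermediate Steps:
S(z) = 2*z (S(z) = z + z = 2*z)
1/(S(282) - 2497) = 1/(2*282 - 2497) = 1/(564 - 2497) = 1/(-1933) = -1/1933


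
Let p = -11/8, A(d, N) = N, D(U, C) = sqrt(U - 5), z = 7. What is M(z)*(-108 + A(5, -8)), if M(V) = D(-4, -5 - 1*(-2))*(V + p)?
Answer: -3915*I/2 ≈ -1957.5*I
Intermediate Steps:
D(U, C) = sqrt(-5 + U)
p = -11/8 (p = -11*1/8 = -11/8 ≈ -1.3750)
M(V) = 3*I*(-11/8 + V) (M(V) = sqrt(-5 - 4)*(V - 11/8) = sqrt(-9)*(-11/8 + V) = (3*I)*(-11/8 + V) = 3*I*(-11/8 + V))
M(z)*(-108 + A(5, -8)) = (I*(-33/8 + 3*7))*(-108 - 8) = (I*(-33/8 + 21))*(-116) = (I*(135/8))*(-116) = (135*I/8)*(-116) = -3915*I/2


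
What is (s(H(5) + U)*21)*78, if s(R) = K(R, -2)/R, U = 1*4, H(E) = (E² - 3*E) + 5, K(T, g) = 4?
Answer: 6552/19 ≈ 344.84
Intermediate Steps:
H(E) = 5 + E² - 3*E
U = 4
s(R) = 4/R
(s(H(5) + U)*21)*78 = ((4/((5 + 5² - 3*5) + 4))*21)*78 = ((4/((5 + 25 - 15) + 4))*21)*78 = ((4/(15 + 4))*21)*78 = ((4/19)*21)*78 = (84/19)*78 = 6552/19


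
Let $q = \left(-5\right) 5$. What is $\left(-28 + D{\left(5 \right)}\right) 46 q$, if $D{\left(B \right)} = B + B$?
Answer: $20700$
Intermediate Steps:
$q = -25$
$D{\left(B \right)} = 2 B$
$\left(-28 + D{\left(5 \right)}\right) 46 q = \left(-28 + 2 \cdot 5\right) 46 \left(-25\right) = \left(-28 + 10\right) 46 \left(-25\right) = \left(-18\right) 46 \left(-25\right) = \left(-828\right) \left(-25\right) = 20700$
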